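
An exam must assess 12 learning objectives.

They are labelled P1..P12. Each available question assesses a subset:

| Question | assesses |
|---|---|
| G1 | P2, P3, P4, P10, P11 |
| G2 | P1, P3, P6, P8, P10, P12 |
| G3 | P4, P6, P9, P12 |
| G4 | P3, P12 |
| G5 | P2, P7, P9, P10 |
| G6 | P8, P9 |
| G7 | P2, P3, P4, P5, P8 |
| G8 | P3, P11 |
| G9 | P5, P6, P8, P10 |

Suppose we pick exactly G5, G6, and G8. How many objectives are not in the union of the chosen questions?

Union of G5, G6, G8 = {P2, P3, P7, P8, P9, P10, P11}.
Not covered: P1, P4, P5, P6, P12 — 5 objectives.

5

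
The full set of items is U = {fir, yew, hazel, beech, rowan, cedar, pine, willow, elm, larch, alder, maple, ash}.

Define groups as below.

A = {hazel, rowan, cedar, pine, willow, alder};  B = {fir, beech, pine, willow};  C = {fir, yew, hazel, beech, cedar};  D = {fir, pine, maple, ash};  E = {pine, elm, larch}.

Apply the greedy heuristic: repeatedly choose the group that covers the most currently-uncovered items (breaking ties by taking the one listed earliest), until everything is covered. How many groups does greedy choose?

Greedy: pick A (covers 6 new) → pick C (covers 3 new) → pick D (covers 2 new) → pick E (covers 2 new). Total picks: 4.

4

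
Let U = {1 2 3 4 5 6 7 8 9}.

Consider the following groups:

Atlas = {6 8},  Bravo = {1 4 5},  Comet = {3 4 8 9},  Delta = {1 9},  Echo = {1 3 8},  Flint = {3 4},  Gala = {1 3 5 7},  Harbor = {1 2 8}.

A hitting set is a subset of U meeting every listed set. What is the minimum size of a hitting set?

3

H = {1, 3, 8} meets every group (each contains at least one member of H), and |H| = 3.
The groups Atlas, Delta, Flint are pairwise disjoint, so any hitting set needs a separate point for each — at least 3. Hence 3 is optimal.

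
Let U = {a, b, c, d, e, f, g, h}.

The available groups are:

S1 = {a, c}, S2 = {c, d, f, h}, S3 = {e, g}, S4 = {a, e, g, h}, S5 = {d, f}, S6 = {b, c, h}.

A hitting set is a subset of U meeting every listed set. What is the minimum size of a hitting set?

3

The 3 elements {c, d, e} hit every group.
The groups S3, S5, S6 are pairwise disjoint, so any hitting set needs a separate element for each — at least 3. Hence 3 is optimal.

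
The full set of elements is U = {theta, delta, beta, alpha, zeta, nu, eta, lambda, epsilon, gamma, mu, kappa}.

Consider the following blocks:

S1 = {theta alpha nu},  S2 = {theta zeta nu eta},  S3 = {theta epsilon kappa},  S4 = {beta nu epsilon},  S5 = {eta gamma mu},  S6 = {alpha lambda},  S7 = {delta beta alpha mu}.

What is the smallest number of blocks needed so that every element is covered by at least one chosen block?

Take {S2, S3, S5, S6, S7}. Their union is {theta, delta, beta, alpha, zeta, nu, eta, lambda, epsilon, gamma, mu, kappa}, which is all 12 elements.
No 4 of the 7 blocks cover everything (all 35 combinations miss at least one element), so 5 is optimal.

5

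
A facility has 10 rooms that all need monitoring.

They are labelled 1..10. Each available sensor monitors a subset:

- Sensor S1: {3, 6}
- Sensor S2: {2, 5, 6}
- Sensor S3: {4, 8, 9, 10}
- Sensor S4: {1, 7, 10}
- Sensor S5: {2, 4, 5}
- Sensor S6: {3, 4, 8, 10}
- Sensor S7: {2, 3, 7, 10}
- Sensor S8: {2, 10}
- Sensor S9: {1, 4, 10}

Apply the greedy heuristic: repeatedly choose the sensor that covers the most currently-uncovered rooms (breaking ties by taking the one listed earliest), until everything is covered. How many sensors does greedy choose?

Greedy: pick S3 (covers 4 new) → pick S2 (covers 3 new) → pick S4 (covers 2 new) → pick S1 (covers 1 new). Total picks: 4.

4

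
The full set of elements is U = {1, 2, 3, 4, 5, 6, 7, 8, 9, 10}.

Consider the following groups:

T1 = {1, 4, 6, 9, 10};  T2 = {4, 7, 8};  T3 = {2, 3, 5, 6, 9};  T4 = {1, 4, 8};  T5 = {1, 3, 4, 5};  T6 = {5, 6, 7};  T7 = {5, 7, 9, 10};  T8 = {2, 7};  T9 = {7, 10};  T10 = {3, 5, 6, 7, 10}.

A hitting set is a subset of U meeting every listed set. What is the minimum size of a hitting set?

The 3 elements {1, 7, 9} hit every group.
The groups T3, T4, T9 are pairwise disjoint, so any hitting set needs a separate element for each — at least 3. Hence 3 is optimal.

3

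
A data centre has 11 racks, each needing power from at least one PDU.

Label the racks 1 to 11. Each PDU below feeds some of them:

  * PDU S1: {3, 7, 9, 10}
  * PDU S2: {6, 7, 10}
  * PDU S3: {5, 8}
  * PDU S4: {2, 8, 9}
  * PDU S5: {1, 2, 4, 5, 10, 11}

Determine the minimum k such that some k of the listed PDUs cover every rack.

4

S1 and S2 and S3 and S5 together: S1 ∪ S2 ∪ S3 ∪ S5 = {1, 2, 3, 4, 5, 6, 7, 8, 9, 10, 11} — every rack is covered.
No 3 of the 5 PDUs cover everything (all 10 combinations miss at least one rack), so 4 is optimal.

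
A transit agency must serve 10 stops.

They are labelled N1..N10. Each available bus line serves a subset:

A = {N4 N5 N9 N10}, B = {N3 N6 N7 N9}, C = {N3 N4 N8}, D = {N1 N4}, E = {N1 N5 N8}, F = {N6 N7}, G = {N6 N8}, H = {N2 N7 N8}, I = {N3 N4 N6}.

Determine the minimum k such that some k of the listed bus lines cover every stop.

A and B and D and H together: A ∪ B ∪ D ∪ H = {N1, N2, N3, N4, N5, N6, N7, N8, N9, N10} — every stop is covered.
No 3 of the 9 bus lines cover everything (all 84 combinations miss at least one stop), so 4 is optimal.

4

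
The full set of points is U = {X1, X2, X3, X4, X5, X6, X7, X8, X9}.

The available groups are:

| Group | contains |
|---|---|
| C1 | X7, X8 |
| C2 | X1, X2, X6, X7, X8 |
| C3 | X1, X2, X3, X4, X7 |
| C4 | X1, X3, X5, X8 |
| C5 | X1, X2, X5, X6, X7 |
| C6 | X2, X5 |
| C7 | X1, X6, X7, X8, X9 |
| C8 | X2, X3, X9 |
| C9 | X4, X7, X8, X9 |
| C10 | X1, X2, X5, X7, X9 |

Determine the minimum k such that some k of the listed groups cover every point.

3

Take {C4, C5, C9}. Their union is {X1, X2, X3, X4, X5, X6, X7, X8, X9}, which is all 9 points.
No 2 of the 10 groups cover everything (all 45 combinations miss at least one point), so 3 is optimal.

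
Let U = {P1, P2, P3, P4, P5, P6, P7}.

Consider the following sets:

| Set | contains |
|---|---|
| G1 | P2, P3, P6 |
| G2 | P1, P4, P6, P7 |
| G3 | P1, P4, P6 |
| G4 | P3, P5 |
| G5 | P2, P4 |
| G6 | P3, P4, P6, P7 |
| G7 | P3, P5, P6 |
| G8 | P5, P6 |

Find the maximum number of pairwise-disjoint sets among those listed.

2

G2, G4 are pairwise disjoint (G2={P1,P4,P6,P7}; G4={P3,P5}).
Every remaining set overlaps one of these, and no 3 of the listed sets are pairwise disjoint, so 2 is the maximum.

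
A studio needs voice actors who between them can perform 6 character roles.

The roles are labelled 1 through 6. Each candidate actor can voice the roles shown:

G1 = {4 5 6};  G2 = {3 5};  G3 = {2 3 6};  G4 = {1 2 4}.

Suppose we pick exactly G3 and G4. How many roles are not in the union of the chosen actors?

Union of G3, G4 = {1, 2, 3, 4, 6}.
Not covered: 5 — 1 role.

1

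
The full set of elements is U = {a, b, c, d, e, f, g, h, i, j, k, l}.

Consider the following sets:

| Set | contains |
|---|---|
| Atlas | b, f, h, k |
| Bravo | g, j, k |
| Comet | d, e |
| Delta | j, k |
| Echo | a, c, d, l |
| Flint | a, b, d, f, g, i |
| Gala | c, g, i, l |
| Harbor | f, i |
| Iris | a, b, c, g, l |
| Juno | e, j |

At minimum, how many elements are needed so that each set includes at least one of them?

4

Take T = {b, d, i, j}. Each listed set contains at least one of these, so T is a hitting set of size 4.
The sets Comet, Delta, Harbor, Iris are pairwise disjoint, so any hitting set needs a separate element for each — at least 4. Hence 4 is optimal.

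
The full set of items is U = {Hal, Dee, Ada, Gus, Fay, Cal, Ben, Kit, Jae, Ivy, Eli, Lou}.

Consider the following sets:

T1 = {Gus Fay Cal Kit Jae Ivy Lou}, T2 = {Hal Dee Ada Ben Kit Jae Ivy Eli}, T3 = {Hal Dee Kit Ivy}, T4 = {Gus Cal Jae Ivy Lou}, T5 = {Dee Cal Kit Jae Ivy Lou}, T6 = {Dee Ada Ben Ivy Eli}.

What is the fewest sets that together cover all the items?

2

Take {T1, T2}. Their union is {Hal, Dee, Ada, Gus, Fay, Cal, Ben, Kit, Jae, Ivy, Eli, Lou}, which is all 12 items.
No single set has all 12 items (the largest, T2, has 8), so 2 is optimal.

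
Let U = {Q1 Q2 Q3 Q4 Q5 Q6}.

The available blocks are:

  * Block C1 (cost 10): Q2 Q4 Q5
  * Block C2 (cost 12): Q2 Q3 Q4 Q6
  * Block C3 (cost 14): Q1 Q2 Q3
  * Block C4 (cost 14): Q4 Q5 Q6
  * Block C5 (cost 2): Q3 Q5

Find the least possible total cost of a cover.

28

C3, C4 together cover every point (C3 ∪ C4 = {Q1, Q2, Q3, Q4, Q5, Q6}); total cost 14 + 14 = 28.
No covering selection has total cost below 28.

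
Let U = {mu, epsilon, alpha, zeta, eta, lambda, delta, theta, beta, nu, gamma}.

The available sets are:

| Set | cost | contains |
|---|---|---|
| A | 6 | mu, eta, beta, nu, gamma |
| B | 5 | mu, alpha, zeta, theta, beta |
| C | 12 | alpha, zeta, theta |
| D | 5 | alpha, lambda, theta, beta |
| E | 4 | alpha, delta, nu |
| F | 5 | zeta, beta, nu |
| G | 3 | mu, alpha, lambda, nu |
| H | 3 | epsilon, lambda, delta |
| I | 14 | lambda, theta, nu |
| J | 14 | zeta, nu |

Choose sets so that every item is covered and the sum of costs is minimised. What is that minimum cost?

A, B, H together cover every item (A ∪ B ∪ H = {mu, epsilon, alpha, zeta, eta, lambda, delta, theta, beta, nu, gamma}); total cost 6 + 5 + 3 = 14.
The greedy pick G, H, B, A costs 17; no covering selection beats 14.

14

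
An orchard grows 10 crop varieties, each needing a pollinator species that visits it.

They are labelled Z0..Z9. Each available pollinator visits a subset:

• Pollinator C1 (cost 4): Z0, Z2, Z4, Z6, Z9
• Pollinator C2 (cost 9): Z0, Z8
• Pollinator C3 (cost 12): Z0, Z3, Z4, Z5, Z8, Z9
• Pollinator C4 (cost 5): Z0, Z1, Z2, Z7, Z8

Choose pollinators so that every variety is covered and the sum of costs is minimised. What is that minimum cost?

C1, C3, C4 together cover every variety (C1 ∪ C3 ∪ C4 = {Z0, Z1, Z2, Z3, Z4, Z5, Z6, Z7, Z8, Z9}); total cost 4 + 12 + 5 = 21.
No covering selection has total cost below 21.

21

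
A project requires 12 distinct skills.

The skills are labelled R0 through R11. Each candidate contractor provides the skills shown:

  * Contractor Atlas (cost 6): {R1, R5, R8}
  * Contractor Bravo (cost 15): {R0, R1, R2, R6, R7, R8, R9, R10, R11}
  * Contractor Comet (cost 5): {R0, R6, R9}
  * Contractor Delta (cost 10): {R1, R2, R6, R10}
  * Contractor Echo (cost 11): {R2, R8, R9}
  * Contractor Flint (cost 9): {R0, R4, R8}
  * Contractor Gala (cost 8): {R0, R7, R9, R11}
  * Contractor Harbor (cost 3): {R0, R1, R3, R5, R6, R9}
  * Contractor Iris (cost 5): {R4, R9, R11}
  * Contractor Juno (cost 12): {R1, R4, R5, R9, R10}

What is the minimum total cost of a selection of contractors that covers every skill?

23

Bravo, Harbor, Iris together cover every skill (Bravo ∪ Harbor ∪ Iris = {R0, R1, R2, R3, R4, R5, R6, R7, R8, R9, R10, R11}); total cost 15 + 3 + 5 = 23.
No covering selection has total cost below 23.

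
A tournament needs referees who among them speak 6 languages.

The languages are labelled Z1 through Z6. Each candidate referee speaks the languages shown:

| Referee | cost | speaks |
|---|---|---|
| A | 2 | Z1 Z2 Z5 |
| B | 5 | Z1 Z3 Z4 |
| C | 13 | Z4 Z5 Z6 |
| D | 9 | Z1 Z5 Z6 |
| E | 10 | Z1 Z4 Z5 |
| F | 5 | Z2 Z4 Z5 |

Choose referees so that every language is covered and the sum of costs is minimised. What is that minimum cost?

A, B, D together cover every language (A ∪ B ∪ D = {Z1, Z2, Z3, Z4, Z5, Z6}); total cost 2 + 5 + 9 = 16.
No covering selection has total cost below 16.

16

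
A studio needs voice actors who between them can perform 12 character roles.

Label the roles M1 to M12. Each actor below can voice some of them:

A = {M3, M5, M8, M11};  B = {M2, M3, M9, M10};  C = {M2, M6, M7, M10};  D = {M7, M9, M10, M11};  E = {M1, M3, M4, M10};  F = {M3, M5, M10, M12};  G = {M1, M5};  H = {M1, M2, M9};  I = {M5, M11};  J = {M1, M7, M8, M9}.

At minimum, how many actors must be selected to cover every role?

A and C and E and F and H together: A ∪ C ∪ E ∪ F ∪ H = {M1, M2, M3, M4, M5, M6, M7, M8, M9, M10, M11, M12} — every role is covered.
No 4 of the 10 actors cover everything (all 210 combinations miss at least one role), so 5 is optimal.

5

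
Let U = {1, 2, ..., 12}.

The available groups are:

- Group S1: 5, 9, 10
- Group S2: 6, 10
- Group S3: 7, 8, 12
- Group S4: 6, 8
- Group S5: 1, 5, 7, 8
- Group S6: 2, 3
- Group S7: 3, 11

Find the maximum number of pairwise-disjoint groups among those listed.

3

S2, S5, S6 are pairwise disjoint (S2={6,10}; S5={1,5,7,8}; S6={2,3}).
Every remaining group overlaps one of these, and no 4 of the listed groups are pairwise disjoint, so 3 is the maximum.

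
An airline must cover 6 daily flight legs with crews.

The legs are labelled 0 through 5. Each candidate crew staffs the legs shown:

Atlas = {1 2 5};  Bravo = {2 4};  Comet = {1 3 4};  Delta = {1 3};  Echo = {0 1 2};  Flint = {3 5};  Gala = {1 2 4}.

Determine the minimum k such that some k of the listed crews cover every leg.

3

Echo and Flint and Gala together: Echo ∪ Flint ∪ Gala = {0, 1, 2, 3, 4, 5} — every leg is covered.
Only Echo contains 0, so Echo is forced; the remaining 3 legs need at least 2 more crews (each remaining crew adds at most 2) — so at least 3 crews are needed, and 3 is optimal.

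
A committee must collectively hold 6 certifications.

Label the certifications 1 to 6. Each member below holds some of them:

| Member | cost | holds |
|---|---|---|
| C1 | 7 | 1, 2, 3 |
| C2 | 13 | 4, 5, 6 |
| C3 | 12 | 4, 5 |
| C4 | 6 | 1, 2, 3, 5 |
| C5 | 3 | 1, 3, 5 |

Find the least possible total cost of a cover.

C2, C4 together cover every certification (C2 ∪ C4 = {1, 2, 3, 4, 5, 6}); total cost 13 + 6 = 19.
The greedy pick C5, C4, C2 costs 22; no covering selection beats 19.

19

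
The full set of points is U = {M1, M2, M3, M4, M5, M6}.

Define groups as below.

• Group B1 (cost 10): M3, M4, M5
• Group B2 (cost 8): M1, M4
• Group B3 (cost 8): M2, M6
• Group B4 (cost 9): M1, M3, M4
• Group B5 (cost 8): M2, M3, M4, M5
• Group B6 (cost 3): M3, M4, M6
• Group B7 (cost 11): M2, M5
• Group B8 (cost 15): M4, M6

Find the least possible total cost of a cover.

B2, B5, B6 together cover every point (B2 ∪ B5 ∪ B6 = {M1, M2, M3, M4, M5, M6}); total cost 8 + 8 + 3 = 19.
No covering selection has total cost below 19.

19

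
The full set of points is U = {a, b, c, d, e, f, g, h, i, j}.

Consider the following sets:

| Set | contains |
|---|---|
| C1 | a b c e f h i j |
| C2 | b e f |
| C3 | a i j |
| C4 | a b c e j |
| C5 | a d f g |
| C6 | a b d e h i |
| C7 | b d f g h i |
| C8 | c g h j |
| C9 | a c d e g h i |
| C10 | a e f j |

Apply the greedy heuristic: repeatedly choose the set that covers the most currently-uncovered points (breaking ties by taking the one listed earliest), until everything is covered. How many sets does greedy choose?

2

Greedy: pick C1 (covers 8 new) → pick C5 (covers 2 new). Total picks: 2.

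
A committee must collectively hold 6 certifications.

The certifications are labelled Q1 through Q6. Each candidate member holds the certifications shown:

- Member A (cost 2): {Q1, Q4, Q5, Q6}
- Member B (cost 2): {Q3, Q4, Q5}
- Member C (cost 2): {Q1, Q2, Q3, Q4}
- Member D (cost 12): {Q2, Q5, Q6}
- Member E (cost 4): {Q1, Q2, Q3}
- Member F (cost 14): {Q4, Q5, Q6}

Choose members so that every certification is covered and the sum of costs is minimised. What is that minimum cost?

4

A, C together cover every certification (A ∪ C = {Q1, Q2, Q3, Q4, Q5, Q6}); total cost 2 + 2 = 4.
No covering selection has total cost below 4.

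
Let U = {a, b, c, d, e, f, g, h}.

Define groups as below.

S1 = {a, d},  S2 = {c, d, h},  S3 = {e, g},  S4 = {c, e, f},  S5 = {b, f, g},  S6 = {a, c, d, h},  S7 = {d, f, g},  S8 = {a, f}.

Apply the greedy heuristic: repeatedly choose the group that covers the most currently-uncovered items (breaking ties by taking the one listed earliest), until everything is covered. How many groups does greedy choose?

Greedy: pick S6 (covers 4 new) → pick S5 (covers 3 new) → pick S3 (covers 1 new). Total picks: 3.

3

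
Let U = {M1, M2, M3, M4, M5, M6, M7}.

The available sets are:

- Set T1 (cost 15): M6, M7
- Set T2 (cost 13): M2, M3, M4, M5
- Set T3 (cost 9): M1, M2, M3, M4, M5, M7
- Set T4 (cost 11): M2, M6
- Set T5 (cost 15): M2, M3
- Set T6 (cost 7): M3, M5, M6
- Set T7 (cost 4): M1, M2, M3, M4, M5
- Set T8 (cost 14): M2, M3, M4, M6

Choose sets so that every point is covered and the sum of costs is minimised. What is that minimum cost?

16

T3, T6 together cover every point (T3 ∪ T6 = {M1, M2, M3, M4, M5, M6, M7}); total cost 9 + 7 = 16.
The greedy pick T7, T6, T3 costs 20; no covering selection beats 16.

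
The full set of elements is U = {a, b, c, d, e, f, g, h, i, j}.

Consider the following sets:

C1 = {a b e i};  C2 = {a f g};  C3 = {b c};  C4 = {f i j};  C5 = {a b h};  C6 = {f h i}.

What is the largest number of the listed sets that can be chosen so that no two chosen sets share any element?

C4, C5 are pairwise disjoint (C4={f,i,j}; C5={a,b,h}).
Every remaining set overlaps one of these, and no 3 of the listed sets are pairwise disjoint, so 2 is the maximum.

2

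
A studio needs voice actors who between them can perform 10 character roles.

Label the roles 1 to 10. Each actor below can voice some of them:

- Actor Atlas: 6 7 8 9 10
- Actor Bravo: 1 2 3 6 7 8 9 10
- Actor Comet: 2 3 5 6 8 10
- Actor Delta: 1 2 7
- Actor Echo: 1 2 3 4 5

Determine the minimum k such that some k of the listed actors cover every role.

2

Bravo and Echo together: Bravo ∪ Echo = {1, 2, 3, 4, 5, 6, 7, 8, 9, 10} — every role is covered.
No single actor has all 10 roles (the largest, Bravo, has 8), so 2 is optimal.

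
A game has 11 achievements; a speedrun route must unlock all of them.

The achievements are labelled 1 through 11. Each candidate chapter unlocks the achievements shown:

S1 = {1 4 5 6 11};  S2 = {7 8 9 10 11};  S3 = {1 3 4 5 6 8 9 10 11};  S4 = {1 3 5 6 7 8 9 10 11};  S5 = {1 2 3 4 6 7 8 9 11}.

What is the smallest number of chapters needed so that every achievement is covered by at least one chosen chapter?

2

Take {S3, S5}. Their union is {1, 2, 3, 4, 5, 6, 7, 8, 9, 10, 11}, which is all 11 achievements.
No single chapter has all 11 achievements (the largest, S3, has 9), so 2 is optimal.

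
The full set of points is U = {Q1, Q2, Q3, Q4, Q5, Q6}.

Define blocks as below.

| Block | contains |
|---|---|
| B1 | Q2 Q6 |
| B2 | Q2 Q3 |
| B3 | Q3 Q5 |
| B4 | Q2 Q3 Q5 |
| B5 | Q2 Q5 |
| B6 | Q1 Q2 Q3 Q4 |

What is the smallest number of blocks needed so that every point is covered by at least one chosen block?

3

Take {B1, B5, B6}. Their union is {Q1, Q2, Q3, Q4, Q5, Q6}, which is all 6 points.
Only B6 contains Q1, so B6 is forced; the remaining 2 points need at least 2 more blocks (each remaining block adds at most 1) — so at least 3 blocks are needed, and 3 is optimal.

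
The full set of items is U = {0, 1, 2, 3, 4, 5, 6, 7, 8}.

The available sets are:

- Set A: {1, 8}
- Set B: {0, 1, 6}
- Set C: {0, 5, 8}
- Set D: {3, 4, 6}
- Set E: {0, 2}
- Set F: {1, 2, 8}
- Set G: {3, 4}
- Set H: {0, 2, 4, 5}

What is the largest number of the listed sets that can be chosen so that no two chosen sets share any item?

A, E, G are pairwise disjoint (A={1,8}; E={0,2}; G={3,4}).
Every remaining set overlaps one of these, and no 4 of the listed sets are pairwise disjoint, so 3 is the maximum.

3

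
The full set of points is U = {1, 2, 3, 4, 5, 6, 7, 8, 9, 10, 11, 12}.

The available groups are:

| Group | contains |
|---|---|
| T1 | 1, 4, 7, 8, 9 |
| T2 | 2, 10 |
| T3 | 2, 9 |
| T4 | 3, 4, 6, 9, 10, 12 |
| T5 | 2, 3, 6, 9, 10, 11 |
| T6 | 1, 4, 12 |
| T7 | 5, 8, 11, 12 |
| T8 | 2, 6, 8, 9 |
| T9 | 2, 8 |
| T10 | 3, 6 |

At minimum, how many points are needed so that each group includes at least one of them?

H = {1, 2, 3, 12} meets every group (each contains at least one member of H), and |H| = 4.
No choice of 3 points meets every group, so 4 is the minimum.

4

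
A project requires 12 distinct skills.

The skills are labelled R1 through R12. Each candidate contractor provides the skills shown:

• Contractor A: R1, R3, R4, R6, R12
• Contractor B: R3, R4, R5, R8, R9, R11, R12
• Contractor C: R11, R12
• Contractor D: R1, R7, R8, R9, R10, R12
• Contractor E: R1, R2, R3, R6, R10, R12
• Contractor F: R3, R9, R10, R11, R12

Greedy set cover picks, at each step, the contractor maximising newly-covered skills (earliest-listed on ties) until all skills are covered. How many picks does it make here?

3

Greedy: pick B (covers 7 new) → pick E (covers 4 new) → pick D (covers 1 new). Total picks: 3.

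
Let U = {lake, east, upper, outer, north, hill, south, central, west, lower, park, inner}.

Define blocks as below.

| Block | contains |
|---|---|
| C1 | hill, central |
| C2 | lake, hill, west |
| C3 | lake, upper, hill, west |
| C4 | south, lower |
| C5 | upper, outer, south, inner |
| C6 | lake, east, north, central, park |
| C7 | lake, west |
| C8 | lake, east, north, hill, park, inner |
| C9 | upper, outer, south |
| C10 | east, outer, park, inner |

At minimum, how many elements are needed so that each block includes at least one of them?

4

The 4 elements {lake, east, hill, south} hit every block.
The blocks C1, C4, C7, C10 are pairwise disjoint, so any hitting set needs a separate element for each — at least 4. Hence 4 is optimal.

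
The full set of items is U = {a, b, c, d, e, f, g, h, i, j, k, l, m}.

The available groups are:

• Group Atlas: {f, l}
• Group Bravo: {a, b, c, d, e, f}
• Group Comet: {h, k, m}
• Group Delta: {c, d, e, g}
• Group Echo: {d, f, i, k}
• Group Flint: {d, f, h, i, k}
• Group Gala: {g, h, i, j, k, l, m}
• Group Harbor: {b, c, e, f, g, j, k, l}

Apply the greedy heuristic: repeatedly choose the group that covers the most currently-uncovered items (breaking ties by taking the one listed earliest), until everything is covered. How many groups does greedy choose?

4

Greedy: pick Harbor (covers 8 new) → pick Flint (covers 3 new) → pick Bravo (covers 1 new) → pick Comet (covers 1 new). Total picks: 4.
(The true minimum cover uses only 2 groups, so greedy is not optimal here.)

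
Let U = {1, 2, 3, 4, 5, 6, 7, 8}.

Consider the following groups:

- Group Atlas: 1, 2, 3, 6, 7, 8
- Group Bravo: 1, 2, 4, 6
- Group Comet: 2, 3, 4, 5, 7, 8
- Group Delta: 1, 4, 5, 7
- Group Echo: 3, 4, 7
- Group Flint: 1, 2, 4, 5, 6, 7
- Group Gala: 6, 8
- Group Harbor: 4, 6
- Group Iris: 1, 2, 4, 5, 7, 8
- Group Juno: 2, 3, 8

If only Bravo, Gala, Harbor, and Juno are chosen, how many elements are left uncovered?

2

Union of Bravo, Gala, Harbor, Juno = {1, 2, 3, 4, 6, 8}.
Not covered: 5, 7 — 2 elements.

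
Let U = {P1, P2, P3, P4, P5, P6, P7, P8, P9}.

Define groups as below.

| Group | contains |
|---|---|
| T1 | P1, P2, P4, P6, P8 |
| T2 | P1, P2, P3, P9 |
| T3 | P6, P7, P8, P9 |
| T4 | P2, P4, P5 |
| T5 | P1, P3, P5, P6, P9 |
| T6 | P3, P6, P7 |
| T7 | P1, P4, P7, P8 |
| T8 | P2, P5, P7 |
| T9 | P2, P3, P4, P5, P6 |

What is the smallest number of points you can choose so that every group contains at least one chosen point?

3

Take H = {P3, P4, P7}. Each listed group contains at least one of these, so H is a hitting set of size 3.
No choice of 2 points meets every group, so 3 is the minimum.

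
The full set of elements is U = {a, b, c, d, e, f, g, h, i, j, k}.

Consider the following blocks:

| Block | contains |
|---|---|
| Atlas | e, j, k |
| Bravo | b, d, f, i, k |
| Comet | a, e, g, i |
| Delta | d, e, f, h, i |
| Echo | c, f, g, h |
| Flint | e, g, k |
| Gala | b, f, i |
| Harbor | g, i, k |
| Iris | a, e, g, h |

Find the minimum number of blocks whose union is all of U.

Atlas, Bravo, Comet, and Echo cover everything between them: the union {a, b, c, d, e, f, g, h, i, j, k} is all of U.
No 3 of the 9 blocks cover everything (all 84 combinations miss at least one element), so 4 is optimal.

4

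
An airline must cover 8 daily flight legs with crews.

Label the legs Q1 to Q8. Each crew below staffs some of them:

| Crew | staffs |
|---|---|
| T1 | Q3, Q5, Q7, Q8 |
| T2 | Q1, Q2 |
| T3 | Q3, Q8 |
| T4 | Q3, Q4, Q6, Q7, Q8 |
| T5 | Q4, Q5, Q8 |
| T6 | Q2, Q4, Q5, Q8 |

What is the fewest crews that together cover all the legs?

3

Take {T2, T4, T6}. Their union is {Q1, Q2, Q3, Q4, Q5, Q6, Q7, Q8}, which is all 8 legs.
Only T2 contains Q1, so T2 is forced; the remaining 6 legs need at least 2 more crews (each remaining crew adds at most 5) — so at least 3 crews are needed, and 3 is optimal.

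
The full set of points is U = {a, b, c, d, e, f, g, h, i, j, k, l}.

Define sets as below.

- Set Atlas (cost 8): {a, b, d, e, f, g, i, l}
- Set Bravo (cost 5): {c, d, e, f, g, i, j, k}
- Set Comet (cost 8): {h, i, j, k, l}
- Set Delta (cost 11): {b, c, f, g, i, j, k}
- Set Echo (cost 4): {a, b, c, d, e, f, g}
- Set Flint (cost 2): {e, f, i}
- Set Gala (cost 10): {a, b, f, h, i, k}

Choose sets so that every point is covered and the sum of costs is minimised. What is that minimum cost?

Comet, Echo together cover every point (Comet ∪ Echo = {a, b, c, d, e, f, g, h, i, j, k, l}); total cost 8 + 4 = 12.
No covering selection has total cost below 12.

12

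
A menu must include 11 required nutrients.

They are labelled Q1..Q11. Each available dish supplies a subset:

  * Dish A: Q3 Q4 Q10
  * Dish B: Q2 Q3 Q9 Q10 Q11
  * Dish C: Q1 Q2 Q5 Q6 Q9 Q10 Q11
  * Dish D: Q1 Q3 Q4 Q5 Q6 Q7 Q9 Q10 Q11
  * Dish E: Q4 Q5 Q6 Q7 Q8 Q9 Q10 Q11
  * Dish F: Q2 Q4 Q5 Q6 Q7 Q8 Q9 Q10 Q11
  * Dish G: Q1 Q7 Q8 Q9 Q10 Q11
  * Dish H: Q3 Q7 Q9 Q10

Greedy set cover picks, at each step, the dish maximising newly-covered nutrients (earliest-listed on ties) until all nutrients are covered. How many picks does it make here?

2

Greedy: pick D (covers 9 new) → pick F (covers 2 new). Total picks: 2.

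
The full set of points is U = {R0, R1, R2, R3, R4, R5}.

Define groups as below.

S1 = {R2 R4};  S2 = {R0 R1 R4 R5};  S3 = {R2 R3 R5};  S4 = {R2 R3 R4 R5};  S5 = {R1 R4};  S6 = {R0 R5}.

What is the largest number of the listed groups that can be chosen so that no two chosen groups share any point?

2

S5, S6 are pairwise disjoint (S5={R1,R4}; S6={R0,R5}).
Every remaining group overlaps one of these, and no 3 of the listed groups are pairwise disjoint, so 2 is the maximum.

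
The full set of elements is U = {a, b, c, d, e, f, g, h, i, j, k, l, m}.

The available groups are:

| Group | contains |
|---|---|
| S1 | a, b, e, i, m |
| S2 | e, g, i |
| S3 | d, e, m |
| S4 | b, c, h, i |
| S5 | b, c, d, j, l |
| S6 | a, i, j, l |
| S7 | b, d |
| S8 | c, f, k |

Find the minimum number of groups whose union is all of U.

5

S1 and S2 and S4 and S5 and S8 together: S1 ∪ S2 ∪ S4 ∪ S5 ∪ S8 = {a, b, c, d, e, f, g, h, i, j, k, l, m} — every element is covered.
No 4 of the 8 groups cover everything (all 70 combinations miss at least one element), so 5 is optimal.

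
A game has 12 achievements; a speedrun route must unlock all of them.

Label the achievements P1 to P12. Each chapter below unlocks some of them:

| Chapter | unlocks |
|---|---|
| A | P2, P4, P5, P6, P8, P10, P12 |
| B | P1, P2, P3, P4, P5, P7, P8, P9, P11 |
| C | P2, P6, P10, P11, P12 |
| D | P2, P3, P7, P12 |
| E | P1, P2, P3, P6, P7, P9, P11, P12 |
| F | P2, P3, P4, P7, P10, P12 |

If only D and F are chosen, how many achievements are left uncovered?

Union of D, F = {P2, P3, P4, P7, P10, P12}.
Not covered: P1, P5, P6, P8, P9, P11 — 6 achievements.

6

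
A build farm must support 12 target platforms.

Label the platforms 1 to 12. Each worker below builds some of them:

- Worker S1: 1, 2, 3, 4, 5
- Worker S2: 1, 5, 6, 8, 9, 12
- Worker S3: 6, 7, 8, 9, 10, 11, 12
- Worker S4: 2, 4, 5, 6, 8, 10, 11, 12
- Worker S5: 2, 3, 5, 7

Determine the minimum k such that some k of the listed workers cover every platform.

S1 and S3 together: S1 ∪ S3 = {1, 2, 3, 4, 5, 6, 7, 8, 9, 10, 11, 12} — every platform is covered.
No single worker has all 12 platforms (the largest, S4, has 8), so 2 is optimal.

2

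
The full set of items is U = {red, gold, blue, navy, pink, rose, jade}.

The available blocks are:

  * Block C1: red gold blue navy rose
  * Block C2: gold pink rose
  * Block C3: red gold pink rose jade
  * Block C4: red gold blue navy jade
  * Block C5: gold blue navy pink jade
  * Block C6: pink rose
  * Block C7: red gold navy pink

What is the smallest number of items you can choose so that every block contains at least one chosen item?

2

The 2 items {gold, pink} hit every block.
The blocks C4, C6 are pairwise disjoint, so any hitting set needs a separate item for each — at least 2. Hence 2 is optimal.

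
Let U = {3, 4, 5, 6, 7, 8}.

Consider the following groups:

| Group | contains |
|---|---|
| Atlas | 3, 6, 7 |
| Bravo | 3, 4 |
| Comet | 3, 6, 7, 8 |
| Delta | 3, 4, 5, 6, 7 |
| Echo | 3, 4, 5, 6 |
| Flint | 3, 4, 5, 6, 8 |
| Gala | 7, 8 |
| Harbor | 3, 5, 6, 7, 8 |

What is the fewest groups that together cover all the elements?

Bravo and Harbor together: Bravo ∪ Harbor = {3, 4, 5, 6, 7, 8} — every element is covered.
No single group has all 6 elements (the largest, Delta, has 5), so 2 is optimal.

2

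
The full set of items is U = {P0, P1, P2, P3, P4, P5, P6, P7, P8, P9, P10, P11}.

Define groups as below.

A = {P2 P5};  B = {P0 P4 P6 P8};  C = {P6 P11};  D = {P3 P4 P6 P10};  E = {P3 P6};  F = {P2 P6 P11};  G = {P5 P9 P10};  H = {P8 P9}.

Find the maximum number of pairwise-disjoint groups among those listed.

3

A, C, H are pairwise disjoint (A={P2,P5}; C={P6,P11}; H={P8,P9}).
Every remaining group overlaps one of these, and no 4 of the listed groups are pairwise disjoint, so 3 is the maximum.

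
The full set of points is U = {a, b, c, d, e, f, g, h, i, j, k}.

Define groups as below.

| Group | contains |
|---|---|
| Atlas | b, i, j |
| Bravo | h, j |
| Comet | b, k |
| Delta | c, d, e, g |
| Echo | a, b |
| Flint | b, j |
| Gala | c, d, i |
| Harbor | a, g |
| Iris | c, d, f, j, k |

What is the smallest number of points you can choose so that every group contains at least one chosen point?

4

The 4 points {a, b, c, j} hit every group.
The groups Bravo, Comet, Gala, Harbor are pairwise disjoint, so any hitting set needs a separate point for each — at least 4. Hence 4 is optimal.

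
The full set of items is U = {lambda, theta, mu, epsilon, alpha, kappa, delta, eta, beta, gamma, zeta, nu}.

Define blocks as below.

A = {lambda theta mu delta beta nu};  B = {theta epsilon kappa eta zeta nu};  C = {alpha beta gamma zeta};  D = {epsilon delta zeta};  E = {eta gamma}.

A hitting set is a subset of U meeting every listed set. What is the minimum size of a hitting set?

Take H = {eta, beta, zeta}. Each listed block contains at least one of these, so H is a hitting set of size 3.
No choice of 2 items meets every block, so 3 is the minimum.

3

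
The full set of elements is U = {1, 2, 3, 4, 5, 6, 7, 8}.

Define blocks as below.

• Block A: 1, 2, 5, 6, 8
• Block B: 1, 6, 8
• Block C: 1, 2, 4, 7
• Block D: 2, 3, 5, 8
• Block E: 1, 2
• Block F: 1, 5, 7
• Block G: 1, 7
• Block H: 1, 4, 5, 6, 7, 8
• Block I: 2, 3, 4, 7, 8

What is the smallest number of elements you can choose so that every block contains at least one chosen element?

2

T = {1, 2} meets every block (each contains at least one member of T), and |T| = 2.
The blocks D, G are pairwise disjoint, so any hitting set needs a separate element for each — at least 2. Hence 2 is optimal.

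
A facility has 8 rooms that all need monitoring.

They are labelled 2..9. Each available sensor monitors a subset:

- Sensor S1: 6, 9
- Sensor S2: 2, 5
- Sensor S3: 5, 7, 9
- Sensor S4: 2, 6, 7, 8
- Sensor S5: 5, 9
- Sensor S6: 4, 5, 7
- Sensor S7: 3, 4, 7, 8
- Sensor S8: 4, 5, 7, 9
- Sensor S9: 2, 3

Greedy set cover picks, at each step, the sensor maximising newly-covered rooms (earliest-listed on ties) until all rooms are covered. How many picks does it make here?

3

Greedy: pick S4 (covers 4 new) → pick S8 (covers 3 new) → pick S7 (covers 1 new). Total picks: 3.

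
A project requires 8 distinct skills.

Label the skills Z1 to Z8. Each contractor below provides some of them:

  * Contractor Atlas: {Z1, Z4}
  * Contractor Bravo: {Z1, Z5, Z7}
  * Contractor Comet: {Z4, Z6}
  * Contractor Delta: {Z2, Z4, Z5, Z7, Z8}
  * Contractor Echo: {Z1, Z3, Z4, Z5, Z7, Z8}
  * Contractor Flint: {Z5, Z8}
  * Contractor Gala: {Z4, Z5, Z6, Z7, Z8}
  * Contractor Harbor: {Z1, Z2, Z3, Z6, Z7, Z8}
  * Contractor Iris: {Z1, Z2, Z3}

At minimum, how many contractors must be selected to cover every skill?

2

Delta and Harbor together: Delta ∪ Harbor = {Z1, Z2, Z3, Z4, Z5, Z6, Z7, Z8} — every skill is covered.
No single contractor has all 8 skills (the largest, Echo, has 6), so 2 is optimal.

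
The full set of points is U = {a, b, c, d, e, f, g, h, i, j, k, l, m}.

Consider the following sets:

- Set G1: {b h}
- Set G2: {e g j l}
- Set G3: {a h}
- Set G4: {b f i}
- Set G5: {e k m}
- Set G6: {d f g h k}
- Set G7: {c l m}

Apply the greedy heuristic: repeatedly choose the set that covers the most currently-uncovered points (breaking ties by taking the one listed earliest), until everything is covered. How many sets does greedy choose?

5

Greedy: pick G6 (covers 5 new) → pick G2 (covers 3 new) → pick G4 (covers 2 new) → pick G7 (covers 2 new) → pick G3 (covers 1 new). Total picks: 5.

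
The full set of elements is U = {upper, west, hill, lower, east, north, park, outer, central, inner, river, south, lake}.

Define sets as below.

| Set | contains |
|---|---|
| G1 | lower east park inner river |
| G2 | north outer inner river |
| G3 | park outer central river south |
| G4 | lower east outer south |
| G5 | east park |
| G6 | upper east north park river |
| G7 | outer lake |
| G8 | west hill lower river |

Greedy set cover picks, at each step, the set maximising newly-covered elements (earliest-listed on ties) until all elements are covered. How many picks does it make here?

5

Greedy: pick G1 (covers 5 new) → pick G3 (covers 3 new) → pick G6 (covers 2 new) → pick G8 (covers 2 new) → pick G7 (covers 1 new). Total picks: 5.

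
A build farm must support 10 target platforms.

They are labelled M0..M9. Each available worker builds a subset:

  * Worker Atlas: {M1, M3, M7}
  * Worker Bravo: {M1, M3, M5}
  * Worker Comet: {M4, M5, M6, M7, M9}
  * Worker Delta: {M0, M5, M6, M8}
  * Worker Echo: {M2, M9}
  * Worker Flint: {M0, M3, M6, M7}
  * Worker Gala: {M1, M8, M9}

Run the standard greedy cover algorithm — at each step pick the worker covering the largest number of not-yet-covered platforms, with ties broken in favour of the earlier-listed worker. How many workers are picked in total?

Greedy: pick Comet (covers 5 new) → pick Atlas (covers 2 new) → pick Delta (covers 2 new) → pick Echo (covers 1 new). Total picks: 4.

4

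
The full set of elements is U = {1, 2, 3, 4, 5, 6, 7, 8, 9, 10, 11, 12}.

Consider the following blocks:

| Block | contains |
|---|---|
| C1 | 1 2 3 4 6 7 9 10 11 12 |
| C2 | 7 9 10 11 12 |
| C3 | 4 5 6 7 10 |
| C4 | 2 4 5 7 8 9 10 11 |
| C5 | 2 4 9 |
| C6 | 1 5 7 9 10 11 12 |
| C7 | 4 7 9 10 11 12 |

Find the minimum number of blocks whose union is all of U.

2

C1 and C4 together: C1 ∪ C4 = {1, 2, 3, 4, 5, 6, 7, 8, 9, 10, 11, 12} — every element is covered.
No single block has all 12 elements (the largest, C1, has 10), so 2 is optimal.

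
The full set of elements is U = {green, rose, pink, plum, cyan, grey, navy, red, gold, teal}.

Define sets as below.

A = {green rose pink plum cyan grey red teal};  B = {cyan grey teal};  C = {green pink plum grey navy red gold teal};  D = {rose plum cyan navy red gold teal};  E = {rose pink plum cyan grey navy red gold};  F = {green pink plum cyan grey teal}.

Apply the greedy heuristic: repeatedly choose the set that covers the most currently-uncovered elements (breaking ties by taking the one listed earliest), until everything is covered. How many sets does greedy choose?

2

Greedy: pick A (covers 8 new) → pick C (covers 2 new). Total picks: 2.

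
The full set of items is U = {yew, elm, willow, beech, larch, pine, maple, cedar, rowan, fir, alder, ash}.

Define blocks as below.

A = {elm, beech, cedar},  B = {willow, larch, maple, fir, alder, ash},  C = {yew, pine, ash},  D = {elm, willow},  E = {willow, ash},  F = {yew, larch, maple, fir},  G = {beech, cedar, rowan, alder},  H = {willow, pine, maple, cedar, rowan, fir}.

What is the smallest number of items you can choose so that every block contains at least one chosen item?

3

The 3 items {yew, willow, beech} hit every block.
The blocks D, F, G are pairwise disjoint, so any hitting set needs a separate item for each — at least 3. Hence 3 is optimal.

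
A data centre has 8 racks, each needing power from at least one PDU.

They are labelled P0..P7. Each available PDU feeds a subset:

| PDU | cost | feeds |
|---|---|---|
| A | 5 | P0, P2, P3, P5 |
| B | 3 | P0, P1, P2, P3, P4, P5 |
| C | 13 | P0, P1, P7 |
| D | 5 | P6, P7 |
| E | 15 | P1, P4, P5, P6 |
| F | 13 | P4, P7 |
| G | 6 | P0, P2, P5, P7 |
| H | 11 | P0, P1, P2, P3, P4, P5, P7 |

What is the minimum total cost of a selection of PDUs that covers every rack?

8

B, D together cover every rack (B ∪ D = {P0, P1, P2, P3, P4, P5, P6, P7}); total cost 3 + 5 = 8.
No covering selection has total cost below 8.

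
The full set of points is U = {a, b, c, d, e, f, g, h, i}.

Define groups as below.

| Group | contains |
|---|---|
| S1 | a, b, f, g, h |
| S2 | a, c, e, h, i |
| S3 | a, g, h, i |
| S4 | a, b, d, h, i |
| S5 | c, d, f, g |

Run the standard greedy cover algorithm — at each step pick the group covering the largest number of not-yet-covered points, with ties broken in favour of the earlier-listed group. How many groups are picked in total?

Greedy: pick S1 (covers 5 new) → pick S2 (covers 3 new) → pick S4 (covers 1 new). Total picks: 3.

3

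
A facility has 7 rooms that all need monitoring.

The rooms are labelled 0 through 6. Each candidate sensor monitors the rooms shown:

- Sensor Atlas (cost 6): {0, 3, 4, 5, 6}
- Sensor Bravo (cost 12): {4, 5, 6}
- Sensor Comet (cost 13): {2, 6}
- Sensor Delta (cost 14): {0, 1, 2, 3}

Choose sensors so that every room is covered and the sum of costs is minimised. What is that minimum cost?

20

Atlas, Delta together cover every room (Atlas ∪ Delta = {0, 1, 2, 3, 4, 5, 6}); total cost 6 + 14 = 20.
No covering selection has total cost below 20.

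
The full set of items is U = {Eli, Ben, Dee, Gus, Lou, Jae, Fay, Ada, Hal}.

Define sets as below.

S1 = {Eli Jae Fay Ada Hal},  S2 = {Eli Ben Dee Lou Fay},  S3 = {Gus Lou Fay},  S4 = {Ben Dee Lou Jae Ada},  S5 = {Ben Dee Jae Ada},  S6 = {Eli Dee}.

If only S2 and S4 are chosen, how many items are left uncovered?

2

Union of S2, S4 = {Eli, Ben, Dee, Lou, Jae, Fay, Ada}.
Not covered: Gus, Hal — 2 items.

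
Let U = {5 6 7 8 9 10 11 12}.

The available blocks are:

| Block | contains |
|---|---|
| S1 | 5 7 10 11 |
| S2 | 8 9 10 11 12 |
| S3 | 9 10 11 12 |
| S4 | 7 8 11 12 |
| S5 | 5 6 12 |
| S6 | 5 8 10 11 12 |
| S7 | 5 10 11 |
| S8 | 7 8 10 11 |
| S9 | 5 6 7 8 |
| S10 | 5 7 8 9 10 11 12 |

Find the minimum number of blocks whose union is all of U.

S3 and S9 together: S3 ∪ S9 = {5, 6, 7, 8, 9, 10, 11, 12} — every element is covered.
No single block has all 8 elements (the largest, S10, has 7), so 2 is optimal.

2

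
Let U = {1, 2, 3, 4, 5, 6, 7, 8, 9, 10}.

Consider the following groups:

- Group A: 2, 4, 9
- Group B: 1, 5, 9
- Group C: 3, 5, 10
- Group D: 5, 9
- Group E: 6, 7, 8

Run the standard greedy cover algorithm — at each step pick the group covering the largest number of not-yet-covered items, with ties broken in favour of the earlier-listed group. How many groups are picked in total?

4

Greedy: pick A (covers 3 new) → pick C (covers 3 new) → pick E (covers 3 new) → pick B (covers 1 new). Total picks: 4.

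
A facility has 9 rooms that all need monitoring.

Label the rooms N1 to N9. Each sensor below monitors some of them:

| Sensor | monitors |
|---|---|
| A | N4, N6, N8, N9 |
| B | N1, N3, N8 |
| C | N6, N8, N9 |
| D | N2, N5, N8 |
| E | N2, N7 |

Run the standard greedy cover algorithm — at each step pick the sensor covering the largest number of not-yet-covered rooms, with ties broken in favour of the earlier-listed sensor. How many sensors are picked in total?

Greedy: pick A (covers 4 new) → pick B (covers 2 new) → pick D (covers 2 new) → pick E (covers 1 new). Total picks: 4.

4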